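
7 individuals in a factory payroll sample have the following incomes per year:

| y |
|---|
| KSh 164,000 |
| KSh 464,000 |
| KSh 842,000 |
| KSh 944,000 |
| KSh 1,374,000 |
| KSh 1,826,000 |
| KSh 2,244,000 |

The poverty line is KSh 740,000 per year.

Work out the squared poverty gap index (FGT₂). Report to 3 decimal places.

0.106

Poor units: KSh 164,000, KSh 464,000 (q = 2 of N = 7).
Normalized shortfalls: (740000−164000)/740000 = 0.7784; (740000−464000)/740000 = 0.3730.
Squared: 0.6059; 0.1391.
Sum = 0.744982; P₂ = 0.744982 / 7 = 0.106.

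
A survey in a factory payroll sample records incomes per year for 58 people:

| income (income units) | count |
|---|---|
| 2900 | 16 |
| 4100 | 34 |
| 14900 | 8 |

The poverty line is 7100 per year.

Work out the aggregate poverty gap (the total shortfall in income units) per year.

169200

Below z: 16×2900, 34×4100 (q = 50 of N = 58).
Individual gaps: 16×(7100−2900) = 67200; 34×(7100−4100) = 102000.
Aggregate gap = 169200.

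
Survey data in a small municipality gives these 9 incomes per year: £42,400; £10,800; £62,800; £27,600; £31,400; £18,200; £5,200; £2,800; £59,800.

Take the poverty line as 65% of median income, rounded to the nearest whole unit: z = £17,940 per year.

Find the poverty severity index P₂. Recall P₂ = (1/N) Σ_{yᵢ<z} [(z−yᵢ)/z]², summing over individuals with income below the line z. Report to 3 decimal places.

Poor units: £2,800, £5,200, £10,800 (q = 3 of N = 9).
Normalized shortfalls: (17940−2800)/17940 = 0.8439; (17940−5200)/17940 = 0.7101; (17940−10800)/17940 = 0.3980.
Squared: 0.7122; 0.5043; 0.1584.
Sum = 1.374913; P₂ = 1.374913 / 9 = 0.153.

0.153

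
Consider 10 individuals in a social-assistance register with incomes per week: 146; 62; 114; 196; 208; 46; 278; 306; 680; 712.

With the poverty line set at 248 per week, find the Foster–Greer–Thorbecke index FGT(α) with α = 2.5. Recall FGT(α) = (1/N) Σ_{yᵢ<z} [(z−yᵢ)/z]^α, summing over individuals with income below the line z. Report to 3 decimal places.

Incomes under z: 46, 62, 114, 146, 196, 208 (q = 6 of N = 10).
Normalized shortfalls: (248−46)/248 = 0.8145; (248−62)/248 = 0.7500; (248−114)/248 = 0.5403; (248−146)/248 = 0.4113; (248−196)/248 = 0.2097; (248−208)/248 = 0.1613.
Raised to α = 2.5: 0.59876; 0.48714; 0.21460; 0.10849; 0.02013; 0.01045.
Sum = 1.439561; FGT(2.5) = 1.439561 / 10 = 0.144.

0.144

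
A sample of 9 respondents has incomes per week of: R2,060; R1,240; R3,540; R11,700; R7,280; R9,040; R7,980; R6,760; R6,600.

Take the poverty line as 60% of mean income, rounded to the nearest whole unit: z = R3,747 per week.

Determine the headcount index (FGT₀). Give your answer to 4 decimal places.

0.3333

3 of the 9 respondents have income below R3,747.
H = 3/9 = 0.3333.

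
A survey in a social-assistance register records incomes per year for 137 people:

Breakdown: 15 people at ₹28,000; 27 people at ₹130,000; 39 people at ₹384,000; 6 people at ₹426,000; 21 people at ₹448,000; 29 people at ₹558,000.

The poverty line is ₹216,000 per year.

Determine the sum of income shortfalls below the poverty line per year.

Below z: 15×₹28,000, 27×₹130,000 (q = 42 of N = 137).
Individual gaps: 15×(216000−28000) = 2820000; 27×(216000−130000) = 2322000.
Aggregate gap = ₹5,142,000.

₹5,142,000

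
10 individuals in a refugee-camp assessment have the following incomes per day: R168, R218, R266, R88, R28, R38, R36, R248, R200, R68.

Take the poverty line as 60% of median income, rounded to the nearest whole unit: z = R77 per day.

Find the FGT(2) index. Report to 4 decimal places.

0.0959

Below z: R28, R36, R38, R68 (q = 4 of N = 10).
Shortfall ratios: (77−28)/77 = 0.6364; (77−36)/77 = 0.5325; (77−38)/77 = 0.5065; (77−68)/77 = 0.1169.
Squared: 0.4050; 0.2835; 0.2565; 0.0137.
Sum = 0.958678; P₂ = 0.958678 / 10 = 0.0959.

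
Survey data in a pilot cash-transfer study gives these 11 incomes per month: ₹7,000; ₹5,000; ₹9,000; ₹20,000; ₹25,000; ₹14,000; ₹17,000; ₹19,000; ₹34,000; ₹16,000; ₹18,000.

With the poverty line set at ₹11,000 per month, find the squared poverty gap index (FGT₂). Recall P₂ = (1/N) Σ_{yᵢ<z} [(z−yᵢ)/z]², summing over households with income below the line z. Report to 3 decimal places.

Incomes under z: ₹5,000, ₹7,000, ₹9,000 (q = 3 of N = 11).
Shortfall ratios: (11000−5000)/11000 = 0.5455; (11000−7000)/11000 = 0.3636; (11000−9000)/11000 = 0.1818.
Squared: 0.2975; 0.1322; 0.0331.
Sum = 0.462810; P₂ = 0.462810 / 11 = 0.042.

0.042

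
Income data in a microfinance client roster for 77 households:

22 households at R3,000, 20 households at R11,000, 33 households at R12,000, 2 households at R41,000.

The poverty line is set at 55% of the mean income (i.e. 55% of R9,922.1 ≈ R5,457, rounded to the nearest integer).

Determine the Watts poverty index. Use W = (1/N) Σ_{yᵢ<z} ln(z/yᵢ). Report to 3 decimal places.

Below the line: 22×R3,000 (q = 22 of N = 77).
ln(z/y) terms: ln(5457/3000) = 0.5983 (×22).
W = 13.162312 / 77 = 0.171.

0.171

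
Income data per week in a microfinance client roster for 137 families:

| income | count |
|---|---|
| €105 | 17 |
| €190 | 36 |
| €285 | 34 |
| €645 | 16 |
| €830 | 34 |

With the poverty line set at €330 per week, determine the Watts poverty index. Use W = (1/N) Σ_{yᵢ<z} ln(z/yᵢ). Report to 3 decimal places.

0.324

Below the line: 17×€105, 36×€190, 34×€285 (q = 87 of N = 137).
Log gaps: ln(330/105) = 1.1451 (×17); ln(330/190) = 0.5521 (×36); ln(330/285) = 0.1466 (×34).
W = 44.326236 / 137 = 0.324.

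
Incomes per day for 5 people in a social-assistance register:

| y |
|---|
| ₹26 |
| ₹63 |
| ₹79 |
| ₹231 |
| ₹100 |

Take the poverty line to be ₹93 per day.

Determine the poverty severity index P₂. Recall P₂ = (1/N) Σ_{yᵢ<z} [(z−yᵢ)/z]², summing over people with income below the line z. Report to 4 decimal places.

0.1291

Below the line: ₹26, ₹63, ₹79 (q = 3 of N = 5).
Relative gaps: (93−26)/93 = 0.7204; (93−63)/93 = 0.3226; (93−79)/93 = 0.1505.
Squared: 0.5190; 0.1041; 0.0227.
Sum = 0.645739; P₂ = 0.645739 / 5 = 0.1291.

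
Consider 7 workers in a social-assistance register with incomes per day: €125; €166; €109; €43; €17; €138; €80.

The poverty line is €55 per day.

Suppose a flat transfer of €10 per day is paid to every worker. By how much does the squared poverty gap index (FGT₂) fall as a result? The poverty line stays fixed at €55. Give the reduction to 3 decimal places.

Before: below the line — €17, €43; squared poverty gap index (FGT₂) = 0.07499.
After the €10 transfer: below the line — €27, €53; squared poverty gap index (FGT₂) = 0.03721.
Reduction = 0.07499 − 0.03721 = 0.038.

0.038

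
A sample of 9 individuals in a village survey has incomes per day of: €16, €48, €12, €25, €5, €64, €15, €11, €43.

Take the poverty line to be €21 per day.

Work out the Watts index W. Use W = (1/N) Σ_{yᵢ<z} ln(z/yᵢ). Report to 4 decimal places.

0.3611

Incomes under z: €5, €11, €12, €15, €16 (q = 5 of N = 9).
ln(z/y) terms: ln(21/5) = 1.4351; ln(21/11) = 0.6466; ln(21/12) = 0.5596; ln(21/15) = 0.3365; ln(21/16) = 0.2719.
W = 3.249733 / 9 = 0.3611.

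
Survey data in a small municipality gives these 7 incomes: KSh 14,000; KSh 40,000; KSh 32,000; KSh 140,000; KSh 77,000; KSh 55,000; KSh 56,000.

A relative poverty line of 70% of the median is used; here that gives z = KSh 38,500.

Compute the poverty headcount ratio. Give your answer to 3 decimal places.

2 of the 7 respondents have income below KSh 38,500.
H = 2/7 = 0.286.

0.286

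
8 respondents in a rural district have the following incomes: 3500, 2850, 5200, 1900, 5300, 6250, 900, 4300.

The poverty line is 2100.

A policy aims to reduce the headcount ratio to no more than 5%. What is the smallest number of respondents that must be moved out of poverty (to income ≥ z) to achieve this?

2 of the 8 respondents are poor, so H = 2/8 = 0.250.
A headcount ratio of at most 5% allows at most ⌊0.05 × 8⌋ = 0 poor respondents.
So at least 2 − 0 = 2 must be lifted.

2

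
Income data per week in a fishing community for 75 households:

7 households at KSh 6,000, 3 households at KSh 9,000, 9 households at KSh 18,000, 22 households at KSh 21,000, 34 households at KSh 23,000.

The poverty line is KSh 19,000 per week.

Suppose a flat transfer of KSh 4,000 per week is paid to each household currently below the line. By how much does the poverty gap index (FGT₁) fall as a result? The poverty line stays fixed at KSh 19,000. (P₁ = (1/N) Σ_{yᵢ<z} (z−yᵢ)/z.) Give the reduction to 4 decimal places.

Before: below the line — 7×KSh 6,000, 3×KSh 9,000, 9×KSh 18,000; poverty gap index (FGT₁) = 0.091228.
After the KSh 4,000 transfer: below the line — 7×KSh 10,000, 3×KSh 13,000; poverty gap index (FGT₁) = 0.056842.
Reduction = 0.091228 − 0.056842 = 0.0344.

0.0344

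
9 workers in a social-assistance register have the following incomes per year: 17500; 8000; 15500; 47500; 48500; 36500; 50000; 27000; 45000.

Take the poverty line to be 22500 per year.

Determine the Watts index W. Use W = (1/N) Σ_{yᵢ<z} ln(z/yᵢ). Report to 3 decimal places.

0.184

Incomes under z: 8000, 15500, 17500 (q = 3 of N = 9).
Log gaps: ln(22500/8000) = 1.0341; ln(22500/15500) = 0.3727; ln(22500/17500) = 0.2513.
W = 1.658063 / 9 = 0.184.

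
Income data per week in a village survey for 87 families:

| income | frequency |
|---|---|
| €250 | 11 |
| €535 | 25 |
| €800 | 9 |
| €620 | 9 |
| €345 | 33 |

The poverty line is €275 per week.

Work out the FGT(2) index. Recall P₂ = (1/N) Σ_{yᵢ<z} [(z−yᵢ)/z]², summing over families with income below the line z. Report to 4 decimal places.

0.0010

Below z: 11×€250 (q = 11 of N = 87).
Shortfall ratios: (275−250)/275 = 0.0909 (×11).
Squared: 0.0083 (×11).
Sum = 0.090909; P₂ = 0.090909 / 87 = 0.0010.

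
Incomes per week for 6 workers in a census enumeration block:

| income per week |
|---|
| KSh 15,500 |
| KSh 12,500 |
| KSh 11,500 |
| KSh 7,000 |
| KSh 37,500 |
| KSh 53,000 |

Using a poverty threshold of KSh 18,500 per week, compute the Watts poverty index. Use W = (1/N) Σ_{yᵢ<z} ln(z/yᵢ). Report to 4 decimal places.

Below z: KSh 7,000, KSh 11,500, KSh 12,500, KSh 15,500 (q = 4 of N = 6).
ln(z/y) terms: ln(18500/7000) = 0.9719; ln(18500/11500) = 0.4754; ln(18500/12500) = 0.3920; ln(18500/15500) = 0.1769.
W = 2.016257 / 6 = 0.3360.

0.3360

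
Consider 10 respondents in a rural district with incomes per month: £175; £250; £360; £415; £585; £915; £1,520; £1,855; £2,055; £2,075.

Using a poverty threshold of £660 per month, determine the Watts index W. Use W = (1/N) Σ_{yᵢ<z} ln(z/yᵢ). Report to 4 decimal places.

Below the line: £175, £250, £360, £415, £585 (q = 5 of N = 10).
Log gaps: ln(660/175) = 1.3275; ln(660/250) = 0.9708; ln(660/360) = 0.6061; ln(660/415) = 0.4640; ln(660/585) = 0.1206.
W = 3.488958 / 10 = 0.3489.

0.3489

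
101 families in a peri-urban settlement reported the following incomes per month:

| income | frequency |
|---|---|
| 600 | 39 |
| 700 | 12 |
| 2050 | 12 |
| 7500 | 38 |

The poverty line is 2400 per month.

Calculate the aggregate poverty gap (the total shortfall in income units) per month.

94800

Below the line: 39×600, 12×700, 12×2050 (q = 63 of N = 101).
Individual gaps: 39×(2400−600) = 70200; 12×(2400−700) = 20400; 12×(2400−2050) = 4200.
Aggregate gap = 94800.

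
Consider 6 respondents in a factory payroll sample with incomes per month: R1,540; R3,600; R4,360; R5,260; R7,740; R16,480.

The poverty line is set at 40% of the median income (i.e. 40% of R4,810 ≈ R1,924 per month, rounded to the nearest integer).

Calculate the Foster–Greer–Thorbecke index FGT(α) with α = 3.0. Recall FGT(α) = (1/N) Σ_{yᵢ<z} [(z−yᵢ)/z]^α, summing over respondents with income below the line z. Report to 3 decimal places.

Below z: R1,540 (q = 1 of N = 6).
Relative gaps: (1924−1540)/1924 = 0.1996.
Raised to α = 3.0: 0.00795.
Sum = 0.007950; FGT(3.0) = 0.007950 / 6 = 0.001.

0.001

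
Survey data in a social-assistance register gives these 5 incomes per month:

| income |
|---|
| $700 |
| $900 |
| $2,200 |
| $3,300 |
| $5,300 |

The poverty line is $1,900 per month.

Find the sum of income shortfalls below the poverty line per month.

$2,200

Poor units: $700, $900 (q = 2 of N = 5).
Individual gaps: 1900−700 = 1200; 1900−900 = 1000.
Aggregate gap = $2,200.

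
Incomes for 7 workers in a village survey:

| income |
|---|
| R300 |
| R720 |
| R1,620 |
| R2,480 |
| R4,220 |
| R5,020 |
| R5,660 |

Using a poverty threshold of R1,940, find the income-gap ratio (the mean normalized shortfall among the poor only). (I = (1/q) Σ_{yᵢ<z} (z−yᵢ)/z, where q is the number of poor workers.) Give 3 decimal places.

0.546

Incomes under z: R300, R720, R1,620 (q = 3 of N = 7).
Shortfall ratios (z−y)/z: 0.8454, 0.6289, 0.1649; sum = 1.639175.
I averages over the q = 3 poor units only: 1.639175 / 3 = 0.546.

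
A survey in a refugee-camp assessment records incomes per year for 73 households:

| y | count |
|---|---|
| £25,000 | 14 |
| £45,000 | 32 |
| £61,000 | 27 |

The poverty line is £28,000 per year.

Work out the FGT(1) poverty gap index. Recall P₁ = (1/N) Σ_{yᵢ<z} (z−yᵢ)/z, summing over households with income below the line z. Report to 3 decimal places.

0.021

Below z: 14×£25,000 (q = 14 of N = 73).
Gap ratios (z−y)/z: (28000−25000)/28000 = 0.1071 (×14).
Sum of shortfalls = 1.500000; P₁ averages over all N: 1.500000 / 73 = 0.021.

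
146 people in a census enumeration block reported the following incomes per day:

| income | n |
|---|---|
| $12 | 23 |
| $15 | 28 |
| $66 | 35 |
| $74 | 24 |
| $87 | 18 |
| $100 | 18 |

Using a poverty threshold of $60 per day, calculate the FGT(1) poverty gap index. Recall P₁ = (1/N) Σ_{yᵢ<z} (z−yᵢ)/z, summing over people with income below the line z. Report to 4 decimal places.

Below the line: 23×$12, 28×$15 (q = 51 of N = 146).
Relative gaps: (60−12)/60 = 0.8000 (×23); (60−15)/60 = 0.7500 (×28).
Sum of shortfalls = 39.400000; P₁ averages over all N: 39.400000 / 146 = 0.2699.

0.2699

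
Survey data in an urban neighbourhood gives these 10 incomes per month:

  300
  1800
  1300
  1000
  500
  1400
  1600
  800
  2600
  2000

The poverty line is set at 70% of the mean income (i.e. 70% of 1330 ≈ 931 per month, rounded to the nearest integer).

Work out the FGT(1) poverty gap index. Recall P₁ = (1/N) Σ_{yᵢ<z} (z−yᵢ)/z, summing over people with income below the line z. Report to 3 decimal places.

0.128

Poor units: 300, 500, 800 (q = 3 of N = 10).
Gap ratios (z−y)/z: (931−300)/931 = 0.6778; (931−500)/931 = 0.4629; (931−800)/931 = 0.1407.
Σ = 1.281418. Dividing by the full population N = 10 gives P₁ = 0.128.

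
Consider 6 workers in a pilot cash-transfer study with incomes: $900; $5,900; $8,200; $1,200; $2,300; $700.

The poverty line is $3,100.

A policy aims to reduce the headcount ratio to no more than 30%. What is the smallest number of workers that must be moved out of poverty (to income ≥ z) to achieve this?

3

4 of the 6 workers are poor, so H = 4/6 = 0.667.
A headcount ratio of at most 30% allows at most ⌊0.30 × 6⌋ = 1 poor workers.
So at least 4 − 1 = 3 must be lifted.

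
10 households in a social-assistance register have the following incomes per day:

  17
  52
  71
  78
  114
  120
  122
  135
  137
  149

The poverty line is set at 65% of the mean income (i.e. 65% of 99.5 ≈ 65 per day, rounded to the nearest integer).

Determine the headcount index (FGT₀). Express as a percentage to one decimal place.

2 of the 10 households have income below 65.
H = 2/10 = 20.0%.

20.0%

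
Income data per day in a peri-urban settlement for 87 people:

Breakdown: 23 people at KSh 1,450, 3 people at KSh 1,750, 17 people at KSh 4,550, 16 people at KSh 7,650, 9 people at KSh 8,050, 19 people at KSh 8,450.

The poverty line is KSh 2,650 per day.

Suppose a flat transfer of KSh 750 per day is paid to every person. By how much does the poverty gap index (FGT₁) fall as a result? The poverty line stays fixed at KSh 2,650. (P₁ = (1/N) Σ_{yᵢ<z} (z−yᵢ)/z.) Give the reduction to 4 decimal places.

Before: below the line — 23×KSh 1,450, 3×KSh 1,750; poverty gap index (FGT₁) = 0.131425.
After the KSh 750 transfer: below the line — 23×KSh 2,200, 3×KSh 2,500; poverty gap index (FGT₁) = 0.046845.
Reduction = 0.131425 − 0.046845 = 0.0846.

0.0846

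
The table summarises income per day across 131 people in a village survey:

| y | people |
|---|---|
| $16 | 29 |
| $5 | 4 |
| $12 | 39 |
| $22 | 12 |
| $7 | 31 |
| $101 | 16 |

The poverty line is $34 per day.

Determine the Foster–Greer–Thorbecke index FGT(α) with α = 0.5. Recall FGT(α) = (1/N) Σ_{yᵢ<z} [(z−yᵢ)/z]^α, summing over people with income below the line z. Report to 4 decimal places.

Poor units: 4×$5, 31×$7, 39×$12, 29×$16, 12×$22 (q = 115 of N = 131).
Gap ratios (z−y)/z: (34−5)/34 = 0.8529 (×4); (34−7)/34 = 0.7941 (×31); (34−12)/34 = 0.6471 (×39); (34−16)/34 = 0.5294 (×29); (34−22)/34 = 0.3529 (×12).
Raised to α = 0.5: 0.92355 (×4); 0.89113 (×31); 0.80440 (×39); 0.72761 (×29); 0.59409 (×12).
Sum = 90.920558; FGT(0.5) = 90.920558 / 131 = 0.6941.

0.6941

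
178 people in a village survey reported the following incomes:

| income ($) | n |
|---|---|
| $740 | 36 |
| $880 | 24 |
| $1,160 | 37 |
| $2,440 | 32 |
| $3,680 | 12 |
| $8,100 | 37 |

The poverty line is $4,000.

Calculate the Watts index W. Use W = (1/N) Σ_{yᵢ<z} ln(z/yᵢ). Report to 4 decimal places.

Incomes under z: 36×$740, 24×$880, 37×$1,160, 32×$2,440, 12×$3,680 (q = 141 of N = 178).
Log shortfalls: ln(4000/740) = 1.6874 (×36); ln(4000/880) = 1.5141 (×24); ln(4000/1160) = 1.2379 (×37); ln(4000/2440) = 0.4943 (×32); ln(4000/3680) = 0.0834 (×12).
W = 159.704859 / 178 = 0.8972.

0.8972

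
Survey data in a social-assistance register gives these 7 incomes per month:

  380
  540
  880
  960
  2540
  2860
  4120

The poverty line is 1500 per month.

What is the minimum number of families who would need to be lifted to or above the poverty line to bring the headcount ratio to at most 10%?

Currently q = 4 of N = 7 are below the line (H = 0.571).
A headcount ratio of at most 10% allows at most ⌊0.10 × 7⌋ = 0 poor families.
So at least 4 − 0 = 4 must be lifted.

4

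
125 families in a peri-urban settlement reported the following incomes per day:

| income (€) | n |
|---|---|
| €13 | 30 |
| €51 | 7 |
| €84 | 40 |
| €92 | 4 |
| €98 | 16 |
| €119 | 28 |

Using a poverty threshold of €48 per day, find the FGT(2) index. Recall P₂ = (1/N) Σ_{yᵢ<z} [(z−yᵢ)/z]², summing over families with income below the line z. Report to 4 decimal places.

Incomes under z: 30×€13 (q = 30 of N = 125).
Shortfall ratios: (48−13)/48 = 0.7292 (×30).
Squared: 0.5317 (×30).
Sum = 15.950521; P₂ = 15.950521 / 125 = 0.1276.

0.1276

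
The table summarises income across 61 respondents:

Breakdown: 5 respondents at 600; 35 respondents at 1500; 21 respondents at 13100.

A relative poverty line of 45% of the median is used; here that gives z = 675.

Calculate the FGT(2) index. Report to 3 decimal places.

0.001

Below the line: 5×600 (q = 5 of N = 61).
Normalized shortfalls: (675−600)/675 = 0.1111 (×5).
Squared: 0.0123 (×5).
Sum = 0.061728; P₂ = 0.061728 / 61 = 0.001.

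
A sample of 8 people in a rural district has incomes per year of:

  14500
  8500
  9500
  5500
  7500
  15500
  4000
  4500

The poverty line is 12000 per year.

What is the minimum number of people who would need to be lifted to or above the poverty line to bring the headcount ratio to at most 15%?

5

Currently q = 6 of N = 8 are below the line (H = 0.750).
A headcount ratio of at most 15% allows at most ⌊0.15 × 8⌋ = 1 poor people.
So at least 6 − 1 = 5 must be lifted.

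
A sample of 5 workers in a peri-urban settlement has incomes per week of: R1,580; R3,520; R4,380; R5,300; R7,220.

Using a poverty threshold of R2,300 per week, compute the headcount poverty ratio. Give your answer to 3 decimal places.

0.200

1 of the 5 workers have income below R2,300.
H = 1/5 = 0.200.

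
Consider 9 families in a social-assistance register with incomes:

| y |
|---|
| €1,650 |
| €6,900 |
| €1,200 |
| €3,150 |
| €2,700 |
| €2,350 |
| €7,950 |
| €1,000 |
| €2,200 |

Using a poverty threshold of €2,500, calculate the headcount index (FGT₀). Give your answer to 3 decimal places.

0.556

5 of the 9 families have income below €2,500.
H = 5/9 = 0.556.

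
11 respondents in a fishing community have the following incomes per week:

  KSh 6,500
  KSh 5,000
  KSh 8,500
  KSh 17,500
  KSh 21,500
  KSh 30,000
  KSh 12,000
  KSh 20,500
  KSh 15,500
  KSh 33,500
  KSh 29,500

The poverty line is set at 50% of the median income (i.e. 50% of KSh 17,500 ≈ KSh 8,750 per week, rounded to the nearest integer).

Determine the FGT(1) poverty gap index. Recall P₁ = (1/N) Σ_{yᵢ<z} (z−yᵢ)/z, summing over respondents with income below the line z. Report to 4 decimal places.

0.0649

Below z: KSh 5,000, KSh 6,500, KSh 8,500 (q = 3 of N = 11).
Relative gaps: (8750−5000)/8750 = 0.4286; (8750−6500)/8750 = 0.2571; (8750−8500)/8750 = 0.0286.
Σ = 0.714286. Dividing by the full population N = 11 gives P₁ = 0.0649.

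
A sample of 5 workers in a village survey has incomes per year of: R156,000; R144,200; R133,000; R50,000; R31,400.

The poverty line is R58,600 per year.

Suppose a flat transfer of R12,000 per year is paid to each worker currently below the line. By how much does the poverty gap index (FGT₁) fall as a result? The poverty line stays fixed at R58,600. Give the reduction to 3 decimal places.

0.070

Before: below the line — R31,400, R50,000; poverty gap index (FGT₁) = 0.12218.
After the R12,000 transfer: below the line — R43,400; poverty gap index (FGT₁) = 0.05188.
Reduction = 0.12218 − 0.05188 = 0.070.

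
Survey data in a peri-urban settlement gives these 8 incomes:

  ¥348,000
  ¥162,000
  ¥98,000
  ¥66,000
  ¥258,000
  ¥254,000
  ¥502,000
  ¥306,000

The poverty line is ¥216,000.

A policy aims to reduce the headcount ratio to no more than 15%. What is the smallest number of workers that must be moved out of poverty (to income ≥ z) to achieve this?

2

Currently q = 3 of N = 8 are below the line (H = 0.375).
A headcount ratio of at most 15% allows at most ⌊0.15 × 8⌋ = 1 poor workers.
So at least 3 − 1 = 2 must be lifted.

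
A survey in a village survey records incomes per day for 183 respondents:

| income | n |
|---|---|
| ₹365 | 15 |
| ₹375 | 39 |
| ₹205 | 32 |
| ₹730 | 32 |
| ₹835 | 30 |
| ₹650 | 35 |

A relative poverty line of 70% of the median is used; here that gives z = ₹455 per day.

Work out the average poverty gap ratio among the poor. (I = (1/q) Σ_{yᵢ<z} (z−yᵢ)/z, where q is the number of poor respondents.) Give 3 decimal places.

0.319

Below the line: 32×₹205, 15×₹365, 39×₹375 (q = 86 of N = 183).
Relative gaps: 0.5495 (×32), 0.1978 (×15), 0.1758 (×39); sum = 27.406593.
I averages over the q = 86 poor units only: 27.406593 / 86 = 0.319.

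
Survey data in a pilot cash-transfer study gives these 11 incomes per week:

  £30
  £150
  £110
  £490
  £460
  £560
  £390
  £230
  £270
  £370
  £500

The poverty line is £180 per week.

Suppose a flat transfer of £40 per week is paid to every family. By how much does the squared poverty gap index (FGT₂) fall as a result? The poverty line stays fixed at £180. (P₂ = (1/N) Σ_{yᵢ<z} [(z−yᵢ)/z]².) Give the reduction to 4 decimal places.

Before: below the line — £30, £110, £150; squared poverty gap index (FGT₂) = 0.079405.
After the £40 transfer: below the line — £70, £150; squared poverty gap index (FGT₂) = 0.036476.
Reduction = 0.079405 − 0.036476 = 0.0429.

0.0429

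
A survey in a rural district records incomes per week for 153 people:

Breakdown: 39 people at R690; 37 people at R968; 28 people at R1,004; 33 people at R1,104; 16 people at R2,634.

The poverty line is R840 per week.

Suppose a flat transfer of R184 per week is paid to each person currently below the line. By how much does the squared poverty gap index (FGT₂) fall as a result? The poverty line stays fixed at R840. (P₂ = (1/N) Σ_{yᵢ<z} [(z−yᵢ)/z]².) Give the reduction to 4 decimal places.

0.0081

Before: below the line — 39×R690; squared poverty gap index (FGT₂) = 0.008128.
After the R184 transfer: below the line — none; squared poverty gap index (FGT₂) = 0.000000.
Reduction = 0.008128 − 0.000000 = 0.0081.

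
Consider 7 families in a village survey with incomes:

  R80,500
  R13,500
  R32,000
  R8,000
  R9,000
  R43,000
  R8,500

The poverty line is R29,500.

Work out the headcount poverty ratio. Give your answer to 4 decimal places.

4 of the 7 families have income below R29,500.
H = 4/7 = 0.5714.

0.5714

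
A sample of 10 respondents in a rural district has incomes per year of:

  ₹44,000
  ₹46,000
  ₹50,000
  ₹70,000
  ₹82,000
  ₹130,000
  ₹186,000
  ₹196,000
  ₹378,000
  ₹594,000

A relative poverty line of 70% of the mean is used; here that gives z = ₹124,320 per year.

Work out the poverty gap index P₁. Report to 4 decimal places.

0.2651

Poor units: ₹44,000, ₹46,000, ₹50,000, ₹70,000, ₹82,000 (q = 5 of N = 10).
Normalized shortfalls: (124320−44000)/124320 = 0.6461; (124320−46000)/124320 = 0.6300; (124320−50000)/124320 = 0.5978; (124320−70000)/124320 = 0.4369; (124320−82000)/124320 = 0.3404.
Sum of shortfalls = 2.651223; P₁ averages over all N: 2.651223 / 10 = 0.2651.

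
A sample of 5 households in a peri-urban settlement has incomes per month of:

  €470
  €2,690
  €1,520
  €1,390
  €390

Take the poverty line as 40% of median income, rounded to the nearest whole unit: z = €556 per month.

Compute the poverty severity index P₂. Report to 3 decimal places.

0.023

Incomes under z: €390, €470 (q = 2 of N = 5).
Relative gaps: (556−390)/556 = 0.2986; (556−470)/556 = 0.1547.
Squared: 0.0891; 0.0239.
Sum = 0.113064; P₂ = 0.113064 / 5 = 0.023.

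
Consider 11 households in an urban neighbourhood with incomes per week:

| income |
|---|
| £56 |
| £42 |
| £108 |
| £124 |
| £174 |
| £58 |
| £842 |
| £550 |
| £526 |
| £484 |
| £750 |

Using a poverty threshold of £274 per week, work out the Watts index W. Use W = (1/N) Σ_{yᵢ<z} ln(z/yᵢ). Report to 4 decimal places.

Poor units: £42, £56, £58, £108, £124, £174 (q = 6 of N = 11).
Log gaps: ln(274/42) = 1.8755; ln(274/56) = 1.5878; ln(274/58) = 1.5527; ln(274/108) = 0.9310; ln(274/124) = 0.7928; ln(274/174) = 0.4541.
W = 7.193836 / 11 = 0.6540.

0.6540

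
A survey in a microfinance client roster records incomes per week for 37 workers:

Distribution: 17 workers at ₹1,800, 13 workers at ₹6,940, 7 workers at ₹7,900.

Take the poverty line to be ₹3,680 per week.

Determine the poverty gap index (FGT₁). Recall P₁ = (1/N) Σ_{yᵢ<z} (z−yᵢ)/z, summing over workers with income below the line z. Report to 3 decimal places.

Below z: 17×₹1,800 (q = 17 of N = 37).
Gap ratios (z−y)/z: (3680−1800)/3680 = 0.5109 (×17).
Sum of shortfalls = 8.684783; P₁ averages over all N: 8.684783 / 37 = 0.235.

0.235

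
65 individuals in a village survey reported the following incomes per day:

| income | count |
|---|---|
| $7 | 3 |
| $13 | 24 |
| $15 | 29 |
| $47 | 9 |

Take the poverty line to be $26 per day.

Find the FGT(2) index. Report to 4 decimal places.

Below the line: 3×$7, 24×$13, 29×$15 (q = 56 of N = 65).
Relative gaps: (26−7)/26 = 0.7308 (×3); (26−13)/26 = 0.5000 (×24); (26−15)/26 = 0.4231 (×29).
Squared: 0.5340 (×3); 0.2500 (×24); 0.1790 (×29).
Sum = 12.792899; P₂ = 12.792899 / 65 = 0.1968.

0.1968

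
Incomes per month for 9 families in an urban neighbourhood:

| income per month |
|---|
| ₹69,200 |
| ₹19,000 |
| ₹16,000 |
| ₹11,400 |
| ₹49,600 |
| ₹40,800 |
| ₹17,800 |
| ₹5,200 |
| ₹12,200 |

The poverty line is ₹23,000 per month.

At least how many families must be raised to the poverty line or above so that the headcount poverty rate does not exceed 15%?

5

Currently q = 6 of N = 9 are below the line (H = 0.667).
A headcount ratio of at most 15% allows at most ⌊0.15 × 9⌋ = 1 poor families.
So at least 6 − 1 = 5 must be lifted.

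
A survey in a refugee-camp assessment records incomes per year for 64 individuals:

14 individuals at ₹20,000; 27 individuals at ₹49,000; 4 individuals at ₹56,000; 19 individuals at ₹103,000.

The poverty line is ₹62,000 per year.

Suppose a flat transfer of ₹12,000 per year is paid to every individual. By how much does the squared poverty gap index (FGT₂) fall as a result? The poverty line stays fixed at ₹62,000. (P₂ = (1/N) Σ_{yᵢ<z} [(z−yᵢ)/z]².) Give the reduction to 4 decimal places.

Before: below the line — 14×₹20,000, 27×₹49,000, 4×₹56,000; squared poverty gap index (FGT₂) = 0.119517.
After the ₹12,000 transfer: below the line — 14×₹32,000, 27×₹61,000; squared poverty gap index (FGT₂) = 0.051326.
Reduction = 0.119517 − 0.051326 = 0.0682.

0.0682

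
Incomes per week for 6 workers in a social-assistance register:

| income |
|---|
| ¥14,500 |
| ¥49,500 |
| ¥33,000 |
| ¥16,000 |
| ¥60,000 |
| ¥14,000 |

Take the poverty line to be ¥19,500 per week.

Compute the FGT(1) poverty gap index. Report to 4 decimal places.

0.1197

Poor units: ¥14,000, ¥14,500, ¥16,000 (q = 3 of N = 6).
Shortfall ratios: (19500−14000)/19500 = 0.2821; (19500−14500)/19500 = 0.2564; (19500−16000)/19500 = 0.1795.
Σ = 0.717949. Dividing by the full population N = 6 gives P₁ = 0.1197.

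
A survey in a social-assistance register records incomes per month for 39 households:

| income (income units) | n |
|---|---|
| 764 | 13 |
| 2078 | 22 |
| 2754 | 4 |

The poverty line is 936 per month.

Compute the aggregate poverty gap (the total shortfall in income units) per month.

Poor units: 13×764 (q = 13 of N = 39).
Individual gaps: 13×(936−764) = 2236.
Aggregate gap = 2236.

2236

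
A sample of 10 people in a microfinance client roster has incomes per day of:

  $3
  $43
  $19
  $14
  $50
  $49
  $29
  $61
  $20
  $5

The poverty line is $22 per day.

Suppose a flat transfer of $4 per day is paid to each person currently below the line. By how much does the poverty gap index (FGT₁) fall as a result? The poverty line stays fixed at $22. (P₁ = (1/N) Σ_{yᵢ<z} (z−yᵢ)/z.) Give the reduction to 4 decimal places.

Before: below the line — $3, $5, $14, $19, $20; poverty gap index (FGT₁) = 0.222727.
After the $4 transfer: below the line — $7, $9, $18; poverty gap index (FGT₁) = 0.145455.
Reduction = 0.222727 − 0.145455 = 0.0773.

0.0773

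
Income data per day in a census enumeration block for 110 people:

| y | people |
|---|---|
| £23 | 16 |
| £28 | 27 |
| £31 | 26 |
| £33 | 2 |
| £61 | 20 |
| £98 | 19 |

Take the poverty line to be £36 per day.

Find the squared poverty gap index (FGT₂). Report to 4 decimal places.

Below the line: 16×£23, 27×£28, 26×£31, 2×£33 (q = 71 of N = 110).
Gap ratios (z−y)/z: (36−23)/36 = 0.3611 (×16); (36−28)/36 = 0.2222 (×27); (36−31)/36 = 0.1389 (×26); (36−33)/36 = 0.0833 (×2).
Squared: 0.1304 (×16); 0.0494 (×27); 0.0193 (×26); 0.0069 (×2).
Sum = 3.935185; P₂ = 3.935185 / 110 = 0.0358.

0.0358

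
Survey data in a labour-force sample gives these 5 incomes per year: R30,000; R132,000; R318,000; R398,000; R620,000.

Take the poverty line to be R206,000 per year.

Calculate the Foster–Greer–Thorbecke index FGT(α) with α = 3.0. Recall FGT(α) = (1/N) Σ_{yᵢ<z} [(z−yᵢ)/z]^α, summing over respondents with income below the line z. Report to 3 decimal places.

0.134

Below z: R30,000, R132,000 (q = 2 of N = 5).
Shortfall ratios: (206000−30000)/206000 = 0.8544; (206000−132000)/206000 = 0.3592.
Raised to α = 3.0: 0.62364; 0.04635.
Sum = 0.669998; FGT(3.0) = 0.669998 / 5 = 0.134.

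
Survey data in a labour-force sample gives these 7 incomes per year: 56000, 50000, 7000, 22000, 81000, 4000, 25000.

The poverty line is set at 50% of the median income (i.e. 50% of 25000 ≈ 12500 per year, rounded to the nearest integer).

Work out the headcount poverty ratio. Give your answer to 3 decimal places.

2 of the 7 people have income below 12500.
H = 2/7 = 0.286.

0.286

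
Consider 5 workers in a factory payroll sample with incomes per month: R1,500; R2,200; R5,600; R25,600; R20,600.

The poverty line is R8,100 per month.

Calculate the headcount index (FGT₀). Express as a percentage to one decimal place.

3 of the 5 workers have income below R8,100.
H = 3/5 = 60.0%.

60.0%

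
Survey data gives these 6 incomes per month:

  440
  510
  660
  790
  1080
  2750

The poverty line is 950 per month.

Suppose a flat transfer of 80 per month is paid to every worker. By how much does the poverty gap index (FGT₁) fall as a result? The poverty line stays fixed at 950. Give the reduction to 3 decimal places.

0.056

Before: below the line — 440, 510, 660, 790; poverty gap index (FGT₁) = 0.24561.
After the 80 transfer: below the line — 520, 590, 740, 870; poverty gap index (FGT₁) = 0.18947.
Reduction = 0.24561 − 0.18947 = 0.056.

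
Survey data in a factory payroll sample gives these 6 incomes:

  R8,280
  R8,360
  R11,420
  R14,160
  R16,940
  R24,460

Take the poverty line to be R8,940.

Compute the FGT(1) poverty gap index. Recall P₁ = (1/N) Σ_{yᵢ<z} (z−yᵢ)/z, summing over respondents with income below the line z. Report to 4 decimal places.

0.0231

Below z: R8,280, R8,360 (q = 2 of N = 6).
Relative gaps: (8940−8280)/8940 = 0.0738; (8940−8360)/8940 = 0.0649.
Σ = 0.138702. Dividing by the full population N = 6 gives P₁ = 0.0231.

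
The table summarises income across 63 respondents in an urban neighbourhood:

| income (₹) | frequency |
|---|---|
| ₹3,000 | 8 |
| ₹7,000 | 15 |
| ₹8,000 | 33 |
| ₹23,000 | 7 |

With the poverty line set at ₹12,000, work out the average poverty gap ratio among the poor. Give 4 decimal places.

Poor units: 8×₹3,000, 15×₹7,000, 33×₹8,000 (q = 56 of N = 63).
Shortfall ratios (z−y)/z: 0.7500 (×8), 0.4167 (×15), 0.3333 (×33); sum = 23.250000.
The income-gap ratio divides by q (the poor only): 23.250000 / 56 = 0.4152.

0.4152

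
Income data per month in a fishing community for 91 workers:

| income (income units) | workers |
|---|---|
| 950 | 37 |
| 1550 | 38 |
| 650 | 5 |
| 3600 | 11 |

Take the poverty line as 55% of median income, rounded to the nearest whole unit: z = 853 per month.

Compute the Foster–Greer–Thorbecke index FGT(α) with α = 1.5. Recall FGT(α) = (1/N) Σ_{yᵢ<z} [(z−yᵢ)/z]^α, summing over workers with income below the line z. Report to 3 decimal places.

Poor units: 5×650 (q = 5 of N = 91).
Relative gaps: (853−650)/853 = 0.2380 (×5).
Raised to α = 1.5: 0.11610 (×5).
Sum = 0.580484; FGT(1.5) = 0.580484 / 91 = 0.006.

0.006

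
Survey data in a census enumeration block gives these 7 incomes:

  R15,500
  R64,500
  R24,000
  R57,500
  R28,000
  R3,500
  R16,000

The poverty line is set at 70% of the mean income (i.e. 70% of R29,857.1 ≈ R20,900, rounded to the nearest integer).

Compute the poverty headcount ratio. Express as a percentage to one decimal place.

3 of the 7 families have income below R20,900.
H = 3/7 = 42.9%.

42.9%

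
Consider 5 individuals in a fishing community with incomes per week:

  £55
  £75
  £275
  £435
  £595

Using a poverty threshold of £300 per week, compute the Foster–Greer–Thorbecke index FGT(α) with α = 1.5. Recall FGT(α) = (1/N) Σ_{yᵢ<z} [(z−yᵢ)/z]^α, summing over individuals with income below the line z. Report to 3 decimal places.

0.282

Below z: £55, £75, £275 (q = 3 of N = 5).
Normalized shortfalls: (300−55)/300 = 0.8167; (300−75)/300 = 0.7500; (300−275)/300 = 0.0833.
Raised to α = 1.5: 0.73802; 0.64952; 0.02406.
Sum = 1.411594; FGT(1.5) = 1.411594 / 5 = 0.282.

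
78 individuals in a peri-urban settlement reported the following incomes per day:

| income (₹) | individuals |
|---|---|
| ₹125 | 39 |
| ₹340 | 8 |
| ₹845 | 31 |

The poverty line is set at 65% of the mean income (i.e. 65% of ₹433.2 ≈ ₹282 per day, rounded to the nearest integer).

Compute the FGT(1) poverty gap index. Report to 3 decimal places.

Poor units: 39×₹125 (q = 39 of N = 78).
Gap ratios (z−y)/z: (282−125)/282 = 0.5567 (×39).
Σ = 21.712766. Dividing by the full population N = 78 gives P₁ = 0.278.

0.278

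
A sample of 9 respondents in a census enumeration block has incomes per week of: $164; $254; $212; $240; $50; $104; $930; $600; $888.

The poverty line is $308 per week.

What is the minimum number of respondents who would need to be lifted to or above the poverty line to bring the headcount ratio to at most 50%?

2

Currently q = 6 of N = 9 are below the line (H = 0.667).
A headcount ratio of at most 50% allows at most ⌊0.50 × 9⌋ = 4 poor respondents.
So at least 6 − 4 = 2 must be lifted.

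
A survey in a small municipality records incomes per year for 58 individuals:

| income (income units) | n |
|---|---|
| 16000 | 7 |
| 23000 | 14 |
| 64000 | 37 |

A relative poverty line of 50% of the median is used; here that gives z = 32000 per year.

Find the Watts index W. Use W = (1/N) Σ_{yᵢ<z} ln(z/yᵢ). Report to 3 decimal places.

0.163

Incomes under z: 7×16000, 14×23000 (q = 21 of N = 58).
Log shortfalls: ln(32000/16000) = 0.6931 (×7); ln(32000/23000) = 0.3302 (×14).
W = 9.475414 / 58 = 0.163.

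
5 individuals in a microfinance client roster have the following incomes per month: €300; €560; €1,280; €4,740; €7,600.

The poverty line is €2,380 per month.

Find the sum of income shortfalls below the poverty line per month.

€5,000

Below the line: €300, €560, €1,280 (q = 3 of N = 5).
Individual gaps: 2380−300 = 2080; 2380−560 = 1820; 2380−1280 = 1100.
Aggregate gap = €5,000.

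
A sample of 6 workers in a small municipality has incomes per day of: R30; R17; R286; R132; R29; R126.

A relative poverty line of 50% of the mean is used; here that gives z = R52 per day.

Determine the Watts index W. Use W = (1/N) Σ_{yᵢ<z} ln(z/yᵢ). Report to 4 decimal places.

0.3753

Below z: R17, R29, R30 (q = 3 of N = 6).
Log shortfalls: ln(52/17) = 1.1180; ln(52/29) = 0.5839; ln(52/30) = 0.5500.
W = 2.252025 / 6 = 0.3753.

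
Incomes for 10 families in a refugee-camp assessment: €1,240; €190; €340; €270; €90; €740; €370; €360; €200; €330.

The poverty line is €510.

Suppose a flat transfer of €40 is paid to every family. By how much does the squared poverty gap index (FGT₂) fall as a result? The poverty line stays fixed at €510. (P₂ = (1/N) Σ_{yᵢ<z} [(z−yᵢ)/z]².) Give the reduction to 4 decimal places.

Before: below the line — €90, €190, €200, €270, €330, €340, €360, €370; squared poverty gap index (FGT₂) = 0.206036.
After the €40 transfer: below the line — €130, €230, €240, €310, €370, €380, €400, €410; squared poverty gap index (FGT₂) = 0.151596.
Reduction = 0.206036 − 0.151596 = 0.0544.

0.0544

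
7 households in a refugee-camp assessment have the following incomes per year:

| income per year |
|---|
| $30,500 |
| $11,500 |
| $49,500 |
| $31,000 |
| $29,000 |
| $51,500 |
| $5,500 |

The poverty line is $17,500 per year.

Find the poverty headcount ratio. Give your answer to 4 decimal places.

2 of the 7 households have income below $17,500.
H = 2/7 = 0.2857.

0.2857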